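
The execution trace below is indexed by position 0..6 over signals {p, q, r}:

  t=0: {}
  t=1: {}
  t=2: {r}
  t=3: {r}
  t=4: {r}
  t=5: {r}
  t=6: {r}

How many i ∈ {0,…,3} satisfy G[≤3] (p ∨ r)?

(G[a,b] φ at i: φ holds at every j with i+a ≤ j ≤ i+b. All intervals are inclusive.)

2

Evaluate at each i in [0,3]:
  i=0: ✗ (fails at j=0)
  i=1: ✗ (fails at j=1)
  i=2: ✓ (all of [2,5])
  i=3: ✓ (all of [3,6])
Positions where it holds: {2, 3} → 2.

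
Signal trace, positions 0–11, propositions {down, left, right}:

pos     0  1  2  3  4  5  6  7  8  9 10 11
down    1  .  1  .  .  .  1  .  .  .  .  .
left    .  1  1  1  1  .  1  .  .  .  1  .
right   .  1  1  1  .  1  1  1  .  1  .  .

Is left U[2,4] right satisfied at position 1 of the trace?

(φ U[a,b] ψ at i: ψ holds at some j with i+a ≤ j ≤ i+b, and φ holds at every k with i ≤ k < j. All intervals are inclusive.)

Need some j in [3,5] with right, and left at every k in [1,j-1].
  j=3: right holds; left holds at every k in [1,2] → satisfied.

Yes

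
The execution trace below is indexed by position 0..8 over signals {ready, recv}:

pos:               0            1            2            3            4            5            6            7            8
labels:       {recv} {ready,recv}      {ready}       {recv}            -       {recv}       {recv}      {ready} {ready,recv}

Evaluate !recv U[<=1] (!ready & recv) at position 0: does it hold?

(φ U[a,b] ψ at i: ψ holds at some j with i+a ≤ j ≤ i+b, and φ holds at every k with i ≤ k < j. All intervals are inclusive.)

True

Need some j in [0,1] with (!ready & recv), and !recv at every k in [0,j-1].
  j=0: (!ready & recv) holds; no prefix to check → satisfied.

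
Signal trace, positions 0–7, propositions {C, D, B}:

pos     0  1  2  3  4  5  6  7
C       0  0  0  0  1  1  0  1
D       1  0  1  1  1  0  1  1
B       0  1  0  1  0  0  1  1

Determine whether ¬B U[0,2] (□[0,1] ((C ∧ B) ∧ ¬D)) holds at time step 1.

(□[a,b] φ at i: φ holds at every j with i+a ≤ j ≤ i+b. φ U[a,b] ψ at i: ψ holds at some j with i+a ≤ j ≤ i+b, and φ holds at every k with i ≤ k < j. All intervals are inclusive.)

Does not hold

Need some j in [1,3] with □[0,1] ((C ∧ B) ∧ ¬D), and ¬B at every k in [1,j-1].
  j=1: □[0,1] ((C ∧ B) ∧ ¬D) — fails at 1.
  j=2: □[0,1] ((C ∧ B) ∧ ¬D) — fails at 2.
  j=3: □[0,1] ((C ∧ B) ∧ ¬D) — fails at 3.
No j in the window works → until fails.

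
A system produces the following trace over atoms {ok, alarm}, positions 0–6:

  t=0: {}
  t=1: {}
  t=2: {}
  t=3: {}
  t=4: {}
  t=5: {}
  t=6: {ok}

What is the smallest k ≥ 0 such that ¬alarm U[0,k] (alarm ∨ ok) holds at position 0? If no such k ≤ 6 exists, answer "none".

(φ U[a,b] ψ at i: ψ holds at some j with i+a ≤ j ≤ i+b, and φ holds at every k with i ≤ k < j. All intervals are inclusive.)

6

Need earliest j ≥ 0 with (alarm ∨ ok), and ¬alarm at every k in [0,j-1].
  j=0: rhs fails.
  j=1: rhs fails.
  j=2: rhs fails.
  j=3: rhs fails.
  j=4: rhs fails.
  j=5: rhs fails.
  j=6: rhs holds; lhs holds on [0,5]. k = 6.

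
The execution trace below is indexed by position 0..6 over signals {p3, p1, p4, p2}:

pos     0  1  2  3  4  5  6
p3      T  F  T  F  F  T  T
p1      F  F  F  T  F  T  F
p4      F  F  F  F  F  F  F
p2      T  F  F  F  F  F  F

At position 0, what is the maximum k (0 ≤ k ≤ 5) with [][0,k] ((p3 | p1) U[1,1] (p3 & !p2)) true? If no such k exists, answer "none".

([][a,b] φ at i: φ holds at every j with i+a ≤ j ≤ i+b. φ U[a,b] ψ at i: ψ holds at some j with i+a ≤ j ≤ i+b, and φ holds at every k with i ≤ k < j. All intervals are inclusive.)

((p3 | p1) U[1,1] (p3 & !p2)) must hold from j=0 onward; find where it first fails.
  j=0: fails → no k works.

none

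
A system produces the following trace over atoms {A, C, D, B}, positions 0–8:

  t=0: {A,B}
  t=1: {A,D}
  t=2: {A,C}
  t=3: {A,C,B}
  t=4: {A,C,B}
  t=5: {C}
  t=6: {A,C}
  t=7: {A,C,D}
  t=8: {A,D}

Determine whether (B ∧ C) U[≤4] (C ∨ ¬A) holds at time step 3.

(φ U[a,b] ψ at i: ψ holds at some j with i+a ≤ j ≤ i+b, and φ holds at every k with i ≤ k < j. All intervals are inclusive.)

True

Need some j in [3,7] with (C ∨ ¬A), and (B ∧ C) at every k in [3,j-1].
  j=3: (C ∨ ¬A) holds; no prefix to check → satisfied.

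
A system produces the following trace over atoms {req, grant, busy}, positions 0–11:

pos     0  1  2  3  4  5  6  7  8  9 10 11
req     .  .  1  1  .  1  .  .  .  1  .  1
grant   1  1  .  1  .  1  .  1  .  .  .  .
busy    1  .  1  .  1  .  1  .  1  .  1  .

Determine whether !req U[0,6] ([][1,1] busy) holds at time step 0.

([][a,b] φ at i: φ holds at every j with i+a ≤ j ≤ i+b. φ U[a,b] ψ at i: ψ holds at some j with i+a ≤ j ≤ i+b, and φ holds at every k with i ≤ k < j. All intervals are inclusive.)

Holds

Need some j in [0,6] with [][1,1] busy, and !req at every k in [0,j-1].
  j=0: [][1,1] busy — fails at 1.
  j=1: [][1,1] busy holds; !req holds at every k in [0,0] → satisfied.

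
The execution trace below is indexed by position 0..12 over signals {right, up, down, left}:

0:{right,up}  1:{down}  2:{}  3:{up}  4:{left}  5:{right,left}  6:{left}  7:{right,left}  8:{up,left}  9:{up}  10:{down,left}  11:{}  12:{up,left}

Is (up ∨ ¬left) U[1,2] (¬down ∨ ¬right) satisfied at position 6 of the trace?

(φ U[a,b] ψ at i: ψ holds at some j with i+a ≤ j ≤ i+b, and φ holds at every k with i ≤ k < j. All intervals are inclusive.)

Need some j in [7,8] with (¬down ∨ ¬right), and (up ∨ ¬left) at every k in [6,j-1].
  j=7: (¬down ∨ ¬right) holds, but (up ∨ ¬left) fails at k=6 → not this j.
  j=8: (¬down ∨ ¬right) holds, but (up ∨ ¬left) fails at k=6 → not this j.
No j in the window works → until fails.

Does not hold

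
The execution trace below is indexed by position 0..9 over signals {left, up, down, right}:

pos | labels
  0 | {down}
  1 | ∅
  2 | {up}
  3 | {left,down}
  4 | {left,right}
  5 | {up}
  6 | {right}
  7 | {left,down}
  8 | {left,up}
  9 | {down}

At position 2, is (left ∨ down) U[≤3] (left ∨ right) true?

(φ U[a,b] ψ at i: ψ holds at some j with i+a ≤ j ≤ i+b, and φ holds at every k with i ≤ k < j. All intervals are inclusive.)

Need some j in [2,5] with (left ∨ right), and (left ∨ down) at every k in [2,j-1].
  j=2: (left ∨ right) false.
  j=3: (left ∨ right) holds, but (left ∨ down) fails at k=2 → not this j.
  j=4: (left ∨ right) holds, but (left ∨ down) fails at k=2 → not this j.
  j=5: (left ∨ right) false.
No j in the window works → until fails.

False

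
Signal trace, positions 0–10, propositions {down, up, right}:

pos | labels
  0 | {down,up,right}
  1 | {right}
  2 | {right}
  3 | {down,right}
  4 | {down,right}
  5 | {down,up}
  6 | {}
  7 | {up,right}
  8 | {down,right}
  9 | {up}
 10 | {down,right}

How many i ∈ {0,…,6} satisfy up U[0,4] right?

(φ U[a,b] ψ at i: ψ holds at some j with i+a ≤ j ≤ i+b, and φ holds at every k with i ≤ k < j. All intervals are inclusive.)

5

Evaluate at each i in [0,6]:
  i=0: ✓ (rhs at j=0)
  i=1: ✓ (rhs at j=1)
  i=2: ✓ (rhs at j=2)
  i=3: ✓ (rhs at j=3)
  i=4: ✓ (rhs at j=4)
  i=5: ✗ (lhs fails at k=6 before rhs at j=7)
  i=6: ✗ (lhs fails at k=6 before rhs at j=7)
Positions where it holds: {0, 1, 2, 3, 4} → 5.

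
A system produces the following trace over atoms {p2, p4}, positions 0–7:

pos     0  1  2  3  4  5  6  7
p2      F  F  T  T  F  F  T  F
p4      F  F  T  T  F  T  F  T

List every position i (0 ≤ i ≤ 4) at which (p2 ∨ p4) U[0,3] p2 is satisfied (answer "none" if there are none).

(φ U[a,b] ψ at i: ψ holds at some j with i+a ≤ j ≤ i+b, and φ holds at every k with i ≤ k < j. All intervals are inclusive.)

2, 3

Evaluate at each i in [0,4]:
  i=0: ✗ (lhs fails at k=0 before rhs at j=2)
  i=1: ✗ (lhs fails at k=1 before rhs at j=2)
  i=2: ✓ (rhs at j=2)
  i=3: ✓ (rhs at j=3)
  i=4: ✗ (lhs fails at k=4 before rhs at j=6)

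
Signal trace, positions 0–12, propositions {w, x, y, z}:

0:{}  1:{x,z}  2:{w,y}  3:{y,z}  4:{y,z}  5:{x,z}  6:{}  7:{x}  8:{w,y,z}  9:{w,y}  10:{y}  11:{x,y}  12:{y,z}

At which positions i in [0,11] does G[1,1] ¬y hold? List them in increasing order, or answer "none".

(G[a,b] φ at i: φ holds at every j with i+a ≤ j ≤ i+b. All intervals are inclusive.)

Evaluate at each i in [0,11]:
  i=0: ✓ (all of [1,1])
  i=1: ✗ (fails at j=2)
  i=2: ✗ (fails at j=3)
  i=3: ✗ (fails at j=4)
  i=4: ✓ (all of [5,5])
  i=5: ✓ (all of [6,6])
  i=6: ✓ (all of [7,7])
  i=7: ✗ (fails at j=8)
  i=8: ✗ (fails at j=9)
  i=9: ✗ (fails at j=10)
  i=10: ✗ (fails at j=11)
  i=11: ✗ (fails at j=12)

0, 4, 5, 6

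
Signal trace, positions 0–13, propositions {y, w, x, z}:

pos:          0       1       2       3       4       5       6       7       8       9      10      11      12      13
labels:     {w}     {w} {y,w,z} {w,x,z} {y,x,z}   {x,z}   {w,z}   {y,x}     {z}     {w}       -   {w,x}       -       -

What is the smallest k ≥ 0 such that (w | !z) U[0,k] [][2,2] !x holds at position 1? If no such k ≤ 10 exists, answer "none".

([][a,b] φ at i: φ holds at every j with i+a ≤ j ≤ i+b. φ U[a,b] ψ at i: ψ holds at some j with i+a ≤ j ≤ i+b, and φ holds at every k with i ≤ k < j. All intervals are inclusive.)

3

Need earliest j ≥ 1 with [][2,2] !x, and (w | !z) at every k in [1,j-1].
  j=1: rhs fails.
  j=2: rhs fails.
  j=3: rhs fails.
  j=4: rhs holds; lhs holds on [1,3]. k = 3.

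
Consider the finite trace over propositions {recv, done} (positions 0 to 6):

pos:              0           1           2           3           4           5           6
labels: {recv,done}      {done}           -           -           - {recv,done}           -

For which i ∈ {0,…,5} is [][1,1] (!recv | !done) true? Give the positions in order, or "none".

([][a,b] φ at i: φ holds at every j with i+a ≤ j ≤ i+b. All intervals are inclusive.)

0, 1, 2, 3, 5

Evaluate at each i in [0,5]:
  i=0: ✓ (all of [1,1])
  i=1: ✓ (all of [2,2])
  i=2: ✓ (all of [3,3])
  i=3: ✓ (all of [4,4])
  i=4: ✗ (fails at j=5)
  i=5: ✓ (all of [6,6])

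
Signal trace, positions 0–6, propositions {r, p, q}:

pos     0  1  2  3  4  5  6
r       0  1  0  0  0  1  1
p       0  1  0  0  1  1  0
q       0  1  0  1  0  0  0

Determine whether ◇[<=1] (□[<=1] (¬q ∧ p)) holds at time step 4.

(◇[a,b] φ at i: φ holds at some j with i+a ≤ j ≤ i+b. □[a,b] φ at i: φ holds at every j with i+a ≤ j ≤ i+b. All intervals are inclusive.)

Yes

Check □[<=1] (¬q ∧ p) at each j in [4,5]:
  j=4: holds on [4,5]
  j=5: fails at 6
Found at j=4 → formula holds.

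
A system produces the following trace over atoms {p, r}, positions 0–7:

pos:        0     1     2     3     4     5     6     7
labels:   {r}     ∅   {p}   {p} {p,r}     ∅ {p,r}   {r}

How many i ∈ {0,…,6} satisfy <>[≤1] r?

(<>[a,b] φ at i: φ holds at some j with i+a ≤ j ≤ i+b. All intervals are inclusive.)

5

Evaluate at each i in [0,6]:
  i=0: ✓ (witness j=0)
  i=1: ✗ (none in [1,2])
  i=2: ✗ (none in [2,3])
  i=3: ✓ (witness j=4)
  i=4: ✓ (witness j=4)
  i=5: ✓ (witness j=6)
  i=6: ✓ (witness j=6)
Positions where it holds: {0, 3, 4, 5, 6} → 5.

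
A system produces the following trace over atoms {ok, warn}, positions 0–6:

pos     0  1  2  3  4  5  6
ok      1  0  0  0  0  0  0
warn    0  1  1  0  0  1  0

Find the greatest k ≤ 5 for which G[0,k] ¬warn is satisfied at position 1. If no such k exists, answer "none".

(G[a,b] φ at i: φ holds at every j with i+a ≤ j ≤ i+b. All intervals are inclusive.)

none

¬warn must hold from j=1 onward; find where it first fails.
  j=1: fails → no k works.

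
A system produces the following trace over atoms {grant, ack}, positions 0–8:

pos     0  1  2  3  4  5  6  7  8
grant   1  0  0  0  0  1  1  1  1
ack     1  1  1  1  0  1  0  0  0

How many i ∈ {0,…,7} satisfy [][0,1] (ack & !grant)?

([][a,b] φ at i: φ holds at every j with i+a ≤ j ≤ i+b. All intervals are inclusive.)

2

Evaluate at each i in [0,7]:
  i=0: ✗ (fails at j=0)
  i=1: ✓ (all of [1,2])
  i=2: ✓ (all of [2,3])
  i=3: ✗ (fails at j=4)
  i=4: ✗ (fails at j=4)
  i=5: ✗ (fails at j=5)
  i=6: ✗ (fails at j=6)
  i=7: ✗ (fails at j=7)
Positions where it holds: {1, 2} → 2.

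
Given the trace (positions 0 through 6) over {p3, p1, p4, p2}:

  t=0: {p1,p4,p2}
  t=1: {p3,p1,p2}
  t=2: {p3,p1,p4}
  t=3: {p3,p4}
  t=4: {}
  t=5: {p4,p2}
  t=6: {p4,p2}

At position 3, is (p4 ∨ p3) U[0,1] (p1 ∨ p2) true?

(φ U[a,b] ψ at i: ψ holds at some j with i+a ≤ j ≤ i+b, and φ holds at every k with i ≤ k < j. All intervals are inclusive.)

Need some j in [3,4] with (p1 ∨ p2), and (p4 ∨ p3) at every k in [3,j-1].
  j=3: (p1 ∨ p2) false.
  j=4: (p1 ∨ p2) false.
No j in the window works → until fails.

Does not hold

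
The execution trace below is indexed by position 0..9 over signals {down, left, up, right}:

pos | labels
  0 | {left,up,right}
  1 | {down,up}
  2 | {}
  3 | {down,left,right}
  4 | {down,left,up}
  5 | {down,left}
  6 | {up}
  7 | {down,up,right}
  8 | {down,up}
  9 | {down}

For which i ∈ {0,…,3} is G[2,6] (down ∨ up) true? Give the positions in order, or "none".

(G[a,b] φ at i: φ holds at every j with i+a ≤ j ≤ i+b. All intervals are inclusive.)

Evaluate at each i in [0,3]:
  i=0: ✗ (fails at j=2)
  i=1: ✓ (all of [3,7])
  i=2: ✓ (all of [4,8])
  i=3: ✓ (all of [5,9])

1, 2, 3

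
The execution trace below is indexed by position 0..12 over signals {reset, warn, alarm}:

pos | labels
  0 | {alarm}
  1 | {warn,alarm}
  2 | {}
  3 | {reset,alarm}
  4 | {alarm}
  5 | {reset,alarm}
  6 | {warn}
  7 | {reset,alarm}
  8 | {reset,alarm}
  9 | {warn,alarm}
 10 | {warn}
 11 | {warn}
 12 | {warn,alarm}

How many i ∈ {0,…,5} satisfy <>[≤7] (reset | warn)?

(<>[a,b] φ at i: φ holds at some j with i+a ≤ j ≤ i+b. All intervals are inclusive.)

6

Evaluate at each i in [0,5]:
  i=0: ✓ (witness j=1)
  i=1: ✓ (witness j=1)
  i=2: ✓ (witness j=3)
  i=3: ✓ (witness j=3)
  i=4: ✓ (witness j=5)
  i=5: ✓ (witness j=5)
Positions where it holds: {0, 1, 2, 3, 4, 5} → 6.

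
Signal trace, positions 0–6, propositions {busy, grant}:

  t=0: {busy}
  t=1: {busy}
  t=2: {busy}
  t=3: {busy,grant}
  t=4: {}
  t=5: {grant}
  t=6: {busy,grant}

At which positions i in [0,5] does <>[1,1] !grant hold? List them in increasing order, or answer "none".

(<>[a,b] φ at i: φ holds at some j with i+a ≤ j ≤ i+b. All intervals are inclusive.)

0, 1, 3

Evaluate at each i in [0,5]:
  i=0: ✓ (witness j=1)
  i=1: ✓ (witness j=2)
  i=2: ✗ (none in [3,3])
  i=3: ✓ (witness j=4)
  i=4: ✗ (none in [5,5])
  i=5: ✗ (none in [6,6])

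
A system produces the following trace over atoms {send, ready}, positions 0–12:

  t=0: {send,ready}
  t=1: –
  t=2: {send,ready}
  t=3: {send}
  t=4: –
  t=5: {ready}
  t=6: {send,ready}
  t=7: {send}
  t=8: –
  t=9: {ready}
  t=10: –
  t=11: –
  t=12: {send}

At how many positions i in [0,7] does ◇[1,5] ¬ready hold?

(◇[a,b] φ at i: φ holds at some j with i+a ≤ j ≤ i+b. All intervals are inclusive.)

8

Evaluate at each i in [0,7]:
  i=0: ✓ (witness j=1)
  i=1: ✓ (witness j=3)
  i=2: ✓ (witness j=3)
  i=3: ✓ (witness j=4)
  i=4: ✓ (witness j=7)
  i=5: ✓ (witness j=7)
  i=6: ✓ (witness j=7)
  i=7: ✓ (witness j=8)
Positions where it holds: {0, 1, 2, 3, 4, 5, 6, 7} → 8.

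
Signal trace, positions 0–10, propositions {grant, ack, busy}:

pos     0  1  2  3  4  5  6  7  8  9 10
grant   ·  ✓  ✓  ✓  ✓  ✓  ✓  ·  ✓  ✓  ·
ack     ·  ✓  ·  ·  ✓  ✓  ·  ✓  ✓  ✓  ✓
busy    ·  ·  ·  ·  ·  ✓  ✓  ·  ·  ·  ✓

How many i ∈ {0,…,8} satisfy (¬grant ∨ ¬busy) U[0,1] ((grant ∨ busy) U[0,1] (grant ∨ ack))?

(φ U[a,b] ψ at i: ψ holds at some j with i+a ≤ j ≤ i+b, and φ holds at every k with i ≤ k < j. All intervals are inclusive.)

Evaluate at each i in [0,8]:
  i=0: ✓ (rhs at j=1; lhs holds on [0,0])
  i=1: ✓ (rhs at j=1)
  i=2: ✓ (rhs at j=2)
  i=3: ✓ (rhs at j=3)
  i=4: ✓ (rhs at j=4)
  i=5: ✓ (rhs at j=5)
  i=6: ✓ (rhs at j=6)
  i=7: ✓ (rhs at j=7)
  i=8: ✓ (rhs at j=8)
Positions where it holds: {0, 1, 2, 3, 4, 5, 6, 7, 8} → 9.

9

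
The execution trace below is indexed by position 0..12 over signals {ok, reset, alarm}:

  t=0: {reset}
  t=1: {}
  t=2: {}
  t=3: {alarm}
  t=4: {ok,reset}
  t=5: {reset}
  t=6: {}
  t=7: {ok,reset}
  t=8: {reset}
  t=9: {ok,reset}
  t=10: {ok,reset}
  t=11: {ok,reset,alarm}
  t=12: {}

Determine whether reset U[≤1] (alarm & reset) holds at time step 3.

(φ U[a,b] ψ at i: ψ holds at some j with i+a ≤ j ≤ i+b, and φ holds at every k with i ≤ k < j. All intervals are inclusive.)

Need some j in [3,4] with (alarm & reset), and reset at every k in [3,j-1].
  j=3: (alarm & reset) false.
  j=4: (alarm & reset) false.
No j in the window works → until fails.

False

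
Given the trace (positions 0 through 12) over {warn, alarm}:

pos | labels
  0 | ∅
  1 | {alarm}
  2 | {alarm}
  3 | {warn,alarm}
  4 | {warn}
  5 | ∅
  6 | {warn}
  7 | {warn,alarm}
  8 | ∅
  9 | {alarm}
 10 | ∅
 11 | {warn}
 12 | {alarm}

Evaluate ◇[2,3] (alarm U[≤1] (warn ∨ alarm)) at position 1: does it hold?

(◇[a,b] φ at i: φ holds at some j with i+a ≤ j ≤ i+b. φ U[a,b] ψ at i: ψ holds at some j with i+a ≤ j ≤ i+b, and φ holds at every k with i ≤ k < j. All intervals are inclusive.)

Check (alarm U[≤1] (warn ∨ alarm)) at each j in [3,4]:
  j=3: holds
  j=4: holds
Found at j=3 → formula holds.

True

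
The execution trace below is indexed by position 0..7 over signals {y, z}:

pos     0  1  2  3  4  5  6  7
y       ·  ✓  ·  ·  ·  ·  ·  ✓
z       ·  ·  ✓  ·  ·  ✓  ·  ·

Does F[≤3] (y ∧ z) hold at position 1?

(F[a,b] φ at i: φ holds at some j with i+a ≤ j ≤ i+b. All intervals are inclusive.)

False

Check (y ∧ z) at each j in [1,4]:
  j=1: false
  j=2: false
  j=3: false
  j=4: false
No position in the window satisfies it → formula fails.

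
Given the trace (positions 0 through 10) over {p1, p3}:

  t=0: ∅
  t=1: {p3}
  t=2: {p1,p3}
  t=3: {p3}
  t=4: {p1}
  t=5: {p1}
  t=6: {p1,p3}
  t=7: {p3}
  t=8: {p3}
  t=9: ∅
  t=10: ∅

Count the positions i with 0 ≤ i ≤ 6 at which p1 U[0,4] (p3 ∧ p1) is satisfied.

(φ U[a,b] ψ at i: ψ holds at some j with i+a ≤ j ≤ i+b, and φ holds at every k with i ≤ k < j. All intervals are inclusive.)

Evaluate at each i in [0,6]:
  i=0: ✗ (lhs fails at k=0 before rhs at j=2)
  i=1: ✗ (lhs fails at k=1 before rhs at j=2)
  i=2: ✓ (rhs at j=2)
  i=3: ✗ (lhs fails at k=3 before rhs at j=6)
  i=4: ✓ (rhs at j=6; lhs holds on [4,5])
  i=5: ✓ (rhs at j=6; lhs holds on [5,5])
  i=6: ✓ (rhs at j=6)
Positions where it holds: {2, 4, 5, 6} → 4.

4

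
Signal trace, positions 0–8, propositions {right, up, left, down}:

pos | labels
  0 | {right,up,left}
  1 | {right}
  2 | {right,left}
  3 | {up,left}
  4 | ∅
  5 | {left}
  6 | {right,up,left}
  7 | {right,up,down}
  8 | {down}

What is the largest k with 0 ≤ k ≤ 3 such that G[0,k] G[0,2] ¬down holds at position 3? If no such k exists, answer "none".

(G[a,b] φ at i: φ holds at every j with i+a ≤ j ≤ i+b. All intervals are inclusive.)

1

G[0,2] ¬down must hold from j=3 onward; find where it first fails.
  j=3: holds
  j=4: holds
  j=5: fails
Holds on [3,4], so largest k = 1.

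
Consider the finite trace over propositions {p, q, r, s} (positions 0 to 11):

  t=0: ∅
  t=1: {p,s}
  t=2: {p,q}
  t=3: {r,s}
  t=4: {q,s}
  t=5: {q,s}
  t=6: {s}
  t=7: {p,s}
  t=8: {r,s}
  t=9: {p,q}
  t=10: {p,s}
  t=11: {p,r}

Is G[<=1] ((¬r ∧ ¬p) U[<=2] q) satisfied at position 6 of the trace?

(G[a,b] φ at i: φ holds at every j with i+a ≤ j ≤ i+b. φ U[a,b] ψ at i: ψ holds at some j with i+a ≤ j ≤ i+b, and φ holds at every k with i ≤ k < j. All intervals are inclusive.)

Check ((¬r ∧ ¬p) U[<=2] q) at every j in [6,7]:
  j=6: fails
  j=7: fails
Fails at j=6 → formula fails.

Does not hold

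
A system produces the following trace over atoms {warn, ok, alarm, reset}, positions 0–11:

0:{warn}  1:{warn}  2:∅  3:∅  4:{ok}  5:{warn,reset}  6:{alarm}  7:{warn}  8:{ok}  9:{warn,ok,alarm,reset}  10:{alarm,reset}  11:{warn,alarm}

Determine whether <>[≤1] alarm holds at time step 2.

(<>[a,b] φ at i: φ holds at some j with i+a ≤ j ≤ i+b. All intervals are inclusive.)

Check alarm at each j in [2,3]:
  j=2: false
  j=3: false
No position in the window satisfies it → formula fails.

No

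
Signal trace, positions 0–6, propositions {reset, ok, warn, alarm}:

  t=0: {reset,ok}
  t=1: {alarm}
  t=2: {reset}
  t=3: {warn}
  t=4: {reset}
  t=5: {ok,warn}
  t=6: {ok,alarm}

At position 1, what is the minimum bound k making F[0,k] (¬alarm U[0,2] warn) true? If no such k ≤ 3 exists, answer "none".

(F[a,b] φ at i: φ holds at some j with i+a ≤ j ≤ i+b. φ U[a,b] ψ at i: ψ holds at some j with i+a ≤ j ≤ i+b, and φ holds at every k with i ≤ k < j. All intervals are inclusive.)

Scan j = 1,2,… for (¬alarm U[0,2] warn):
  j=1: fails
  j=2: holds
First hit at j=2, so smallest k = 2-1 = 1.

1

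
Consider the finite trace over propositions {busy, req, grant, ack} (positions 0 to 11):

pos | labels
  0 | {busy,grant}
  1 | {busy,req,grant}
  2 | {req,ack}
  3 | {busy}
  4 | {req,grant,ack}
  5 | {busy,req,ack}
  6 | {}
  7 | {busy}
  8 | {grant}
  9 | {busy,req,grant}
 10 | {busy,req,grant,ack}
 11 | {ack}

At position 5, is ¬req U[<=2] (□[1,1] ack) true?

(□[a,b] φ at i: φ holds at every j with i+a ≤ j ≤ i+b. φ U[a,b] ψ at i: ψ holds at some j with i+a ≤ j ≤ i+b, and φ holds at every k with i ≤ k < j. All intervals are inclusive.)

Need some j in [5,7] with □[1,1] ack, and ¬req at every k in [5,j-1].
  j=5: □[1,1] ack — fails at 6.
  j=6: □[1,1] ack — fails at 7.
  j=7: □[1,1] ack — fails at 8.
No j in the window works → until fails.

Does not hold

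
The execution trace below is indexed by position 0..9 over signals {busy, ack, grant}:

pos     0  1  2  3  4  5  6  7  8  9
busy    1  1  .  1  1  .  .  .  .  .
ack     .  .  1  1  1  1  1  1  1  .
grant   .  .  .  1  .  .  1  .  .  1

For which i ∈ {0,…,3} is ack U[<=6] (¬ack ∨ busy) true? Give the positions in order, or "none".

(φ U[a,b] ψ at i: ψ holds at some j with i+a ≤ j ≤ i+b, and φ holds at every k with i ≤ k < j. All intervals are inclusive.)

Evaluate at each i in [0,3]:
  i=0: ✓ (rhs at j=0)
  i=1: ✓ (rhs at j=1)
  i=2: ✓ (rhs at j=3; lhs holds on [2,2])
  i=3: ✓ (rhs at j=3)

0, 1, 2, 3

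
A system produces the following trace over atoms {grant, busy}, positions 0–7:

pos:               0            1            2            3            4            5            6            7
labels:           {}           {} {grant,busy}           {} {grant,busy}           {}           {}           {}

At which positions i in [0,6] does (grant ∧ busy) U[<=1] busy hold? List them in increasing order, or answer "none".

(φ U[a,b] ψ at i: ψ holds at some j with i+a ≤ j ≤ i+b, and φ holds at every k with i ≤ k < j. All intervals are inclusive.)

Evaluate at each i in [0,6]:
  i=0: ✗ (no rhs in [0,1])
  i=1: ✗ (lhs fails at k=1 before rhs at j=2)
  i=2: ✓ (rhs at j=2)
  i=3: ✗ (lhs fails at k=3 before rhs at j=4)
  i=4: ✓ (rhs at j=4)
  i=5: ✗ (no rhs in [5,6])
  i=6: ✗ (no rhs in [6,7])

2, 4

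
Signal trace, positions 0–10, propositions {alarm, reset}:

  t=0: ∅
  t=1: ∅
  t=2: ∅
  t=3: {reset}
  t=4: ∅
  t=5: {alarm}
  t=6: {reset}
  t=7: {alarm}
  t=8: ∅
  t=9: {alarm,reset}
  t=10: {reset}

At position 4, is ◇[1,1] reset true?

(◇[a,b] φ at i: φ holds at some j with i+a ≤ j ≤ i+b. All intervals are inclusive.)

Check reset at each j in [5,5]:
  j=5: false
No position in the window satisfies it → formula fails.

False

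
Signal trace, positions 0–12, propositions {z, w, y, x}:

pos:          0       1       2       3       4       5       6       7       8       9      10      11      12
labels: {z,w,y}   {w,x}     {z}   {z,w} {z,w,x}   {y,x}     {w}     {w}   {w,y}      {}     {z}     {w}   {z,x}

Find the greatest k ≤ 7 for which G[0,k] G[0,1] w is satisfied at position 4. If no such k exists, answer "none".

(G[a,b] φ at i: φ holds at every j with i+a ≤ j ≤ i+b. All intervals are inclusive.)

none

G[0,1] w must hold from j=4 onward; find where it first fails.
  j=4: fails → no k works.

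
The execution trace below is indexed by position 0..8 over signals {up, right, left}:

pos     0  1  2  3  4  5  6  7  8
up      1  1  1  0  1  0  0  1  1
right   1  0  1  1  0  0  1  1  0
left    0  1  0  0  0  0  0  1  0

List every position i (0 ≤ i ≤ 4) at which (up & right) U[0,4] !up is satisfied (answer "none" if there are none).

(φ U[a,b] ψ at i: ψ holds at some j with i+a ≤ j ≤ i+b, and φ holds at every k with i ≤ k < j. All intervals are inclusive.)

2, 3

Evaluate at each i in [0,4]:
  i=0: ✗ (lhs fails at k=1 before rhs at j=3)
  i=1: ✗ (lhs fails at k=1 before rhs at j=3)
  i=2: ✓ (rhs at j=3; lhs holds on [2,2])
  i=3: ✓ (rhs at j=3)
  i=4: ✗ (lhs fails at k=4 before rhs at j=5)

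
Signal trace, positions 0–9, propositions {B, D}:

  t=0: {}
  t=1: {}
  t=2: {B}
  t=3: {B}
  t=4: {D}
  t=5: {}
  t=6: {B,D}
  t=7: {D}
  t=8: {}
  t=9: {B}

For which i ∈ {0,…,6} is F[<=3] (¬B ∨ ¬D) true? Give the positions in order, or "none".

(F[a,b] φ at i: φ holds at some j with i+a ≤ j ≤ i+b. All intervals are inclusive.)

Evaluate at each i in [0,6]:
  i=0: ✓ (witness j=0)
  i=1: ✓ (witness j=1)
  i=2: ✓ (witness j=2)
  i=3: ✓ (witness j=3)
  i=4: ✓ (witness j=4)
  i=5: ✓ (witness j=5)
  i=6: ✓ (witness j=7)

0, 1, 2, 3, 4, 5, 6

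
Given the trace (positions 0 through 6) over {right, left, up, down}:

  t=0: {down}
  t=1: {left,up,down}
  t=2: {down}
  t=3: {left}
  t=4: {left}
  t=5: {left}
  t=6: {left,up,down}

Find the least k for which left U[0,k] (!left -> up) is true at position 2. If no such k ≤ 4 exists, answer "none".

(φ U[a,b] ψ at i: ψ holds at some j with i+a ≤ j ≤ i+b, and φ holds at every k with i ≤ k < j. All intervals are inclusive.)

Need earliest j ≥ 2 with (!left -> up), and left at every k in [2,j-1].
  j=2: rhs fails.
  j=3: rhs holds but lhs fails at k=2.
  j=4: rhs holds but lhs fails at k=2.
  j=5: rhs holds but lhs fails at k=2.
  j=6: rhs holds but lhs fails at k=2.
No witness within the range → none.

none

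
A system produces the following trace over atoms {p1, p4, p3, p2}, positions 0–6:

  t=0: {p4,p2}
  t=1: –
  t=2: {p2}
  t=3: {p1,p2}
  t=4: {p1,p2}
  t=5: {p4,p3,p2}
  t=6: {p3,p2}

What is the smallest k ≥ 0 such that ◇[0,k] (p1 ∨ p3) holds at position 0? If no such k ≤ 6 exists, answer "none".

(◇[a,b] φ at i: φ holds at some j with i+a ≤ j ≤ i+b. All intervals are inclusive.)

Scan j = 0,1,… for (p1 ∨ p3):
  j=0: fails
  j=1: fails
  j=2: fails
  j=3: holds
First hit at j=3, so smallest k = 3-0 = 3.

3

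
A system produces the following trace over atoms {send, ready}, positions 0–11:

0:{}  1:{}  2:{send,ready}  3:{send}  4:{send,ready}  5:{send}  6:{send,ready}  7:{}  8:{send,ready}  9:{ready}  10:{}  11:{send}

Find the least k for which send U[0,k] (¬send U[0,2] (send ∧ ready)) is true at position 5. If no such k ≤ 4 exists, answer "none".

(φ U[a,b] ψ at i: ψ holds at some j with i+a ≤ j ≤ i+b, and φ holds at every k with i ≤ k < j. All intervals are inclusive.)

1

Need earliest j ≥ 5 with (¬send U[0,2] (send ∧ ready)), and send at every k in [5,j-1].
  j=5: rhs fails.
  j=6: rhs holds; lhs holds on [5,5]. k = 1.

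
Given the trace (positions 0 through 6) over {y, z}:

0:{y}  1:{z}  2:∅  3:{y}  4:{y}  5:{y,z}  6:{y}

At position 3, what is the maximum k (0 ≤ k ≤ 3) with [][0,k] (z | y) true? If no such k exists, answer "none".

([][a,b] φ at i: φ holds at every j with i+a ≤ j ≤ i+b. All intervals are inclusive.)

3

(z | y) must hold from j=3 onward; find where it first fails.
  j=3: holds
  j=4: holds
  j=5: holds
  j=6: holds
Holds through j=6; largest k = 3.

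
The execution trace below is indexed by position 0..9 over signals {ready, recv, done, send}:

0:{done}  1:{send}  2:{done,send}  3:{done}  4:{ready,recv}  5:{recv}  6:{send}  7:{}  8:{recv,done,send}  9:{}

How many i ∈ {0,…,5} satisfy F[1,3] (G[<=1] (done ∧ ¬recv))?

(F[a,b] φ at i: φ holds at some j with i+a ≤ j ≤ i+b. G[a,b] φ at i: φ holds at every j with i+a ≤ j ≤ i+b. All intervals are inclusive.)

Evaluate at each i in [0,5]:
  i=0: ✓ (witness j=2)
  i=1: ✓ (witness j=2)
  i=2: ✗ (none in [3,5])
  i=3: ✗ (none in [4,6])
  i=4: ✗ (none in [5,7])
  i=5: ✗ (none in [6,8])
Positions where it holds: {0, 1} → 2.

2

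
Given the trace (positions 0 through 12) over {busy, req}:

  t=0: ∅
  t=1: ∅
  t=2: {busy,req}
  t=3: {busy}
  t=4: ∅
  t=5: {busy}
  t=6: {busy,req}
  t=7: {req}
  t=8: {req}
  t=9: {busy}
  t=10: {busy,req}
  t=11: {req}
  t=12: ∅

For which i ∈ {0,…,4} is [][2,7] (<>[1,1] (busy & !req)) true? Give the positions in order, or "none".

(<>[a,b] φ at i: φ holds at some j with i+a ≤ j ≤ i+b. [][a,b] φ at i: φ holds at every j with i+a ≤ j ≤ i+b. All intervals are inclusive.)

none

Evaluate at each i in [0,4]:
  i=0: ✗ (fails at j=3)
  i=1: ✗ (fails at j=3)
  i=2: ✗ (fails at j=5)
  i=3: ✗ (fails at j=5)
  i=4: ✗ (fails at j=6)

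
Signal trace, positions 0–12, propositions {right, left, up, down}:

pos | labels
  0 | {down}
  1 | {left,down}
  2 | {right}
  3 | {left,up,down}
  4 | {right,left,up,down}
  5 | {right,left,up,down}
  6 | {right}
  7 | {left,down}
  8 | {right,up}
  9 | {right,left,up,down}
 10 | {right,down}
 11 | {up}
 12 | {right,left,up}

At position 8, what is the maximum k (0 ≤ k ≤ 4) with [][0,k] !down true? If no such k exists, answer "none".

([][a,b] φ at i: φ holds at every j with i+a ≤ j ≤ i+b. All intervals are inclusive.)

0

!down must hold from j=8 onward; find where it first fails.
  j=8: holds
  j=9: fails
Holds on [8,8], so largest k = 0.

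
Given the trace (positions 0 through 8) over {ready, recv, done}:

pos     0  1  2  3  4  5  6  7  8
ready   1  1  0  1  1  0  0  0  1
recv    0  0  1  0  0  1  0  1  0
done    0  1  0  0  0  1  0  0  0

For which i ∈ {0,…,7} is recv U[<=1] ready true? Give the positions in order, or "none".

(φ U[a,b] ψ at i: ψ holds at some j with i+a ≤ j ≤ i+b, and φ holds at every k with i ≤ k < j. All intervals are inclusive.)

0, 1, 2, 3, 4, 7

Evaluate at each i in [0,7]:
  i=0: ✓ (rhs at j=0)
  i=1: ✓ (rhs at j=1)
  i=2: ✓ (rhs at j=3; lhs holds on [2,2])
  i=3: ✓ (rhs at j=3)
  i=4: ✓ (rhs at j=4)
  i=5: ✗ (no rhs in [5,6])
  i=6: ✗ (no rhs in [6,7])
  i=7: ✓ (rhs at j=8; lhs holds on [7,7])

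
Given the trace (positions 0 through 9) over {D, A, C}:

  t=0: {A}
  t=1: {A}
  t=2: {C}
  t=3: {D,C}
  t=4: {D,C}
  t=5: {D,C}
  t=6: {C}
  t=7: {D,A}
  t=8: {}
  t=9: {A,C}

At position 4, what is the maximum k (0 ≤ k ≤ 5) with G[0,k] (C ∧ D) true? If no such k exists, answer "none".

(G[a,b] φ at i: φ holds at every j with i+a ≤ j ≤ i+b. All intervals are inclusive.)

1

(C ∧ D) must hold from j=4 onward; find where it first fails.
  j=4: holds
  j=5: holds
  j=6: fails
Holds on [4,5], so largest k = 1.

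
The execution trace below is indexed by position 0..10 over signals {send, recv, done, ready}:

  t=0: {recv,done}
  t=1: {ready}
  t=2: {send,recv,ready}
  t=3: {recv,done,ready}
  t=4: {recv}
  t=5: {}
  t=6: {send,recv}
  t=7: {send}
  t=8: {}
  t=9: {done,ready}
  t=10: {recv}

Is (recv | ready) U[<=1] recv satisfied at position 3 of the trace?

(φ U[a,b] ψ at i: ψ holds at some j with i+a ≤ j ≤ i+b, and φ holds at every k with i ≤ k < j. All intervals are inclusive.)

Holds

Need some j in [3,4] with recv, and (recv | ready) at every k in [3,j-1].
  j=3: recv holds; no prefix to check → satisfied.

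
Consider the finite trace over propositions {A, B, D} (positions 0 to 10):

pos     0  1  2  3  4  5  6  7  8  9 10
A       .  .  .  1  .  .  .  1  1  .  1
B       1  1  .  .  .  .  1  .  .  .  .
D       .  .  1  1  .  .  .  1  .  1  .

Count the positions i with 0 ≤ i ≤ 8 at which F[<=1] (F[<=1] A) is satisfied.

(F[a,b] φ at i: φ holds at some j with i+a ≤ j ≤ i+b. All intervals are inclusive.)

7

Evaluate at each i in [0,8]:
  i=0: ✗ (none in [0,1])
  i=1: ✓ (witness j=2)
  i=2: ✓ (witness j=2)
  i=3: ✓ (witness j=3)
  i=4: ✗ (none in [4,5])
  i=5: ✓ (witness j=6)
  i=6: ✓ (witness j=6)
  i=7: ✓ (witness j=7)
  i=8: ✓ (witness j=8)
Positions where it holds: {1, 2, 3, 5, 6, 7, 8} → 7.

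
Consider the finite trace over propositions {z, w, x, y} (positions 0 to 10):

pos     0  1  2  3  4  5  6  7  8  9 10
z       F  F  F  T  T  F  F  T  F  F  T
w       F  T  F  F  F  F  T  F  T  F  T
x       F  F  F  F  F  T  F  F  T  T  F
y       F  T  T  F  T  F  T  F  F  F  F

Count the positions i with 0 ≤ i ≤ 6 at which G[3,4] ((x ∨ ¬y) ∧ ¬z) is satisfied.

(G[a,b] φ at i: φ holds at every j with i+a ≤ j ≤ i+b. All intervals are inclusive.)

1

Evaluate at each i in [0,6]:
  i=0: ✗ (fails at j=3)
  i=1: ✗ (fails at j=4)
  i=2: ✗ (fails at j=6)
  i=3: ✗ (fails at j=6)
  i=4: ✗ (fails at j=7)
  i=5: ✓ (all of [8,9])
  i=6: ✗ (fails at j=10)
Positions where it holds: {5} → 1.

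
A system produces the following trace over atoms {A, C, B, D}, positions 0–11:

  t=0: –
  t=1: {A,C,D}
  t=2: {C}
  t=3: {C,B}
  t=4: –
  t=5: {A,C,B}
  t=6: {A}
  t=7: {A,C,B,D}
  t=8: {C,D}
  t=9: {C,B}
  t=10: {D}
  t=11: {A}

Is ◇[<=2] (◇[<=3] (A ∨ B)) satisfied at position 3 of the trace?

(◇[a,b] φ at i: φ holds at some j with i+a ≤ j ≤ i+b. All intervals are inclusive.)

Yes

Check ◇[<=3] (A ∨ B) at each j in [3,5]:
  j=3: holds (witness at 3)
  j=4: holds (witness at 5)
  j=5: holds (witness at 5)
Found at j=3 → formula holds.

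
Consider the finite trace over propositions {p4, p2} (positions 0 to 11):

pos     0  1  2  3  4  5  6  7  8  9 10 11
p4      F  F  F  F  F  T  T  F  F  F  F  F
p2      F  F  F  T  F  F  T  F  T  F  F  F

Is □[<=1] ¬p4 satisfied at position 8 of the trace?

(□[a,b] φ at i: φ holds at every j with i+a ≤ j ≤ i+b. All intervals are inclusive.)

Check ¬p4 at every j in [8,9]:
  j=8: true
  j=9: true
All positions satisfy it → formula holds.

True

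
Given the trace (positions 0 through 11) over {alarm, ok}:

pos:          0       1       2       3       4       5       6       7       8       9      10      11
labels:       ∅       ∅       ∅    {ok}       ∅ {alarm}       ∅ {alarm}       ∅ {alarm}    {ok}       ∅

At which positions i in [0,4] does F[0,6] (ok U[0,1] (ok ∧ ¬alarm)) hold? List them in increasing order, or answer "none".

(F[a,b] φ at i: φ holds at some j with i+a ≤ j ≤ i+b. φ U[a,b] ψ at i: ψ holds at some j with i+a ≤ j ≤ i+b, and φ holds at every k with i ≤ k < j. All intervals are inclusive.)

Evaluate at each i in [0,4]:
  i=0: ✓ (witness j=3)
  i=1: ✓ (witness j=3)
  i=2: ✓ (witness j=3)
  i=3: ✓ (witness j=3)
  i=4: ✓ (witness j=10)

0, 1, 2, 3, 4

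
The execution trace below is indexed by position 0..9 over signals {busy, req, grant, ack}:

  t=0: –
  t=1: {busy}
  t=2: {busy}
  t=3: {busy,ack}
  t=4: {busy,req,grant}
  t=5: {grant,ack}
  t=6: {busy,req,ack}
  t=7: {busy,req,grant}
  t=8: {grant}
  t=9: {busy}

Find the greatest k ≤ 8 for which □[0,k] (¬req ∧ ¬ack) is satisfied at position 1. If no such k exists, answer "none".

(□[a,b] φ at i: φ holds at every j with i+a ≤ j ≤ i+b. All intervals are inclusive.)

1

(¬req ∧ ¬ack) must hold from j=1 onward; find where it first fails.
  j=1: holds
  j=2: holds
  j=3: fails
Holds on [1,2], so largest k = 1.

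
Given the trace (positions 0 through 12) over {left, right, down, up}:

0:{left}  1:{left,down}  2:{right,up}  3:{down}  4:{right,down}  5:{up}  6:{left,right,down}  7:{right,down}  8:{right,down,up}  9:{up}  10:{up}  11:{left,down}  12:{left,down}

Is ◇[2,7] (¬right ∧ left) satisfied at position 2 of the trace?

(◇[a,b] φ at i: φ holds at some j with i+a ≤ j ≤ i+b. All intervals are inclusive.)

False

Check (¬right ∧ left) at each j in [4,9]:
  j=4: false
  j=5: false
  j=6: false
  j=7: false
  j=8: false
  j=9: false
No position in the window satisfies it → formula fails.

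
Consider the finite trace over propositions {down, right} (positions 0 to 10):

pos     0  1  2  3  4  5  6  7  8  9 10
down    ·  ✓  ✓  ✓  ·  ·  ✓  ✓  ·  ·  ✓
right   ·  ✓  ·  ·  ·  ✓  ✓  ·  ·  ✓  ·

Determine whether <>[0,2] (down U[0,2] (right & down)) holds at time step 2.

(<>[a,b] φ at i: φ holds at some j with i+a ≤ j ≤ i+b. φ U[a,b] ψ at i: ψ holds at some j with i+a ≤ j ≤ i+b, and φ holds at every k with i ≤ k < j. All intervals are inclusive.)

False

Check (down U[0,2] (right & down)) at each j in [2,4]:
  j=2: fails
  j=3: fails
  j=4: fails
No position in the window satisfies it → formula fails.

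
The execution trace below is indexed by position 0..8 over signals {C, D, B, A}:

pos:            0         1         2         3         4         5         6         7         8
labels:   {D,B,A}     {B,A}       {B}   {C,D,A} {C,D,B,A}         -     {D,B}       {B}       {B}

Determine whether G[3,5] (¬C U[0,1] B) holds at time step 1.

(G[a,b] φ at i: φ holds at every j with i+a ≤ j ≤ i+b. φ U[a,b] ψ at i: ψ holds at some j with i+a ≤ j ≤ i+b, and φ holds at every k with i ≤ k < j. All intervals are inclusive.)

Holds

Check (¬C U[0,1] B) at every j in [4,6]:
  j=4: holds
  j=5: holds
  j=6: holds
All positions satisfy it → formula holds.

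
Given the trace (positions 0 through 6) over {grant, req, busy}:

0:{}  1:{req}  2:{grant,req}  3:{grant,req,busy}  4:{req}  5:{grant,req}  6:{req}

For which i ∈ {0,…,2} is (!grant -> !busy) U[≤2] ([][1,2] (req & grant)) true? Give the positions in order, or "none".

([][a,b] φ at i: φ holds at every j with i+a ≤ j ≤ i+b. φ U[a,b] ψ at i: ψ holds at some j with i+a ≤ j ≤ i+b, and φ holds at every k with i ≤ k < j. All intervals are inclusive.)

Evaluate at each i in [0,2]:
  i=0: ✓ (rhs at j=1; lhs holds on [0,0])
  i=1: ✓ (rhs at j=1)
  i=2: ✗ (no rhs in [2,4])

0, 1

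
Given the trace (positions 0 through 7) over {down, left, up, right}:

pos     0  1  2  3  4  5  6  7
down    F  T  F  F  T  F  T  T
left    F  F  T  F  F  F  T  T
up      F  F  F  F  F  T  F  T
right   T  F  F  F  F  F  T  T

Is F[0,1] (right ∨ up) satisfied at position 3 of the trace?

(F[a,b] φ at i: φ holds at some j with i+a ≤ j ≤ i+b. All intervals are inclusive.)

No

Check (right ∨ up) at each j in [3,4]:
  j=3: false
  j=4: false
No position in the window satisfies it → formula fails.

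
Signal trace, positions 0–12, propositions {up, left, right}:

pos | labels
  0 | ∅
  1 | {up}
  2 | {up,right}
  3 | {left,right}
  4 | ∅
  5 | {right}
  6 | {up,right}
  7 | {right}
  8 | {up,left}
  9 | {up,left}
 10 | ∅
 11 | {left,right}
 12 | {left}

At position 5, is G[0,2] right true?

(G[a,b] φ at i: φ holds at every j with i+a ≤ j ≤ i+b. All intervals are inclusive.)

Check right at every j in [5,7]:
  j=5: true
  j=6: true
  j=7: true
All positions satisfy it → formula holds.

Holds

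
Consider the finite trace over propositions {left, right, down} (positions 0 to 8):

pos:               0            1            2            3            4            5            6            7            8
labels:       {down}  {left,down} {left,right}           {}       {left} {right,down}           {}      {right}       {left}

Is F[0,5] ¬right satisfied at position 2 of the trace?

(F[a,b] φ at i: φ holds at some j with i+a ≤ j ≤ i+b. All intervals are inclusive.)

Check ¬right at each j in [2,7]:
  j=2: false
  j=3: true
  j=4: true
  j=5: false
  j=6: true
  j=7: false
Found at j=3 → formula holds.

Holds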